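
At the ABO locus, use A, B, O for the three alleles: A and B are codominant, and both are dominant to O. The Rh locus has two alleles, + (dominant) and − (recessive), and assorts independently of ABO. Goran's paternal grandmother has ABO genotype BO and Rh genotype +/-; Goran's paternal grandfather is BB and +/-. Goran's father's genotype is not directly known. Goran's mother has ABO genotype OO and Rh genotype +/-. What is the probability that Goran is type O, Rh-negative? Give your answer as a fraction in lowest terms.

1/16

Goran's father's ABO genotype from BO × BB: 1/2 BB, 1/2 BO.
Crossing each possibility with the mother OO and summing P(type O): 1/2·0 + 1/2·1/2 = 1/4.
Similarly for Rh via the father's Rh distribution: P(Rh-) = 1/4.
Independent loci: 1/4 × 1/4 = 1/16.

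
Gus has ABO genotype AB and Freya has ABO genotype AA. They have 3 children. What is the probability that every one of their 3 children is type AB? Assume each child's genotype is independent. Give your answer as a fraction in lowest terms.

1/8

ABO cross AB × AA → 1/2 A, 1/2 AB.
So P(type AB) = 1/2 per child.
All 3 independent: (1/2)^3 = 1/8.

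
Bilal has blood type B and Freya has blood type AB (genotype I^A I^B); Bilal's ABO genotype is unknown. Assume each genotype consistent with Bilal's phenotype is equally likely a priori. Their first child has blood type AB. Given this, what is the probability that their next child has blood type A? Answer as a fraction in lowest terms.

1/12

Possible genotypes: Bilal ∈ {I^B I^B, I^B i}; Freya ∈ {I^A I^B}.
Weight each parental genotype pair by prior × P(type-AB child):
  I^B I^B × I^A I^B: posterior weight 2/3; P(next child type A) = 0.
  I^B i × I^A I^B: posterior weight 1/3; P(next child type A) = 1/4.
Weighted sum = 1/12.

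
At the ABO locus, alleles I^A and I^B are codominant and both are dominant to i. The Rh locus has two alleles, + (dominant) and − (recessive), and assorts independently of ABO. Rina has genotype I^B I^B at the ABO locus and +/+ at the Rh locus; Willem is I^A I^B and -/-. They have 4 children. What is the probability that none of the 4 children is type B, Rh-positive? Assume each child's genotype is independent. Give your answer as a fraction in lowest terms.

1/16

ABO cross I^B I^B × I^A I^B → 1/2 B, 1/2 AB.
Rh cross +/+ × -/- → 1 Rh+; so P(type B, Rh-positive) = 1/2 × 1 = 1/2 per child.
P(not type B, Rh-positive) = 1/2 for one child; (1/2)^4 = 1/16.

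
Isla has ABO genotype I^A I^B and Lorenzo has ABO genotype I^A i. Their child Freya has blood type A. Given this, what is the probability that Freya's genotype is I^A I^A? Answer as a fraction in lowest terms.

1/2

Cross I^A I^B × I^A i → 1/4 I^A I^A, 1/4 I^A I^B, 1/4 I^A i, 1/4 I^B i.
Type-A genotypes among offspring: I^A I^A (1/4), I^A i (1/4); total 1/2.
P(I^A I^A | type A) = (1/4) / (1/2) = 1/2.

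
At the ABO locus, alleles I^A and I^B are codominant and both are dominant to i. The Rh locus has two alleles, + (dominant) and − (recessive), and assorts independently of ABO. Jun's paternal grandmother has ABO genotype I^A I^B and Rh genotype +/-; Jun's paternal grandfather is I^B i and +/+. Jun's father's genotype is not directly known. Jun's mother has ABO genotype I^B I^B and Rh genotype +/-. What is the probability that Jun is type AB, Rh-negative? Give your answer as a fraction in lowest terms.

1/32

Jun's father's ABO genotype from I^A I^B × I^B i: 1/4 I^A I^B, 1/4 I^A i, 1/4 I^B I^B, 1/4 I^B i.
Crossing each possibility with the mother I^B I^B and summing P(type AB): 1/4·1/2 + 1/4·1/2 + 1/4·0 + 1/4·0 = 1/4.
Similarly for Rh via the father's Rh distribution: P(Rh-) = 1/8.
Independent loci: 1/4 × 1/8 = 1/32.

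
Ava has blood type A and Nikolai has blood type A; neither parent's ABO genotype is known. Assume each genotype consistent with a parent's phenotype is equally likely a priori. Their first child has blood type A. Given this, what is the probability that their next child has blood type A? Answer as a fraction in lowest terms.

Possible genotypes: Ava ∈ {I^A I^A, I^A i}; Nikolai ∈ {I^A I^A, I^A i}.
Weight each parental genotype pair by prior × P(type-A child):
  I^A I^A × I^A I^A: posterior weight 4/15; P(next child type A) = 1.
  I^A I^A × I^A i: posterior weight 4/15; P(next child type A) = 1.
  I^A i × I^A I^A: posterior weight 4/15; P(next child type A) = 1.
  I^A i × I^A i: posterior weight 1/5; P(next child type A) = 3/4.
Weighted sum = 19/20.

19/20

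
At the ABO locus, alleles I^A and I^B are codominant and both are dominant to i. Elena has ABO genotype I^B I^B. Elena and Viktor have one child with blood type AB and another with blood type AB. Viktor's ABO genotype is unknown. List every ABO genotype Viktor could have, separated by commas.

I^A I^A, I^A I^B, I^A i

For each candidate genotype of Viktor, check whether crossing it with I^B I^B can produce every observed child phenotype.
  I^A I^A → possible child types {AB} ✓
  I^A I^B → possible child types {B, AB} ✓
  I^A i → possible child types {B, AB} ✓
  I^B I^B → possible child types {B} ✗
  I^B i → possible child types {B} ✗
  i i → possible child types {B} ✗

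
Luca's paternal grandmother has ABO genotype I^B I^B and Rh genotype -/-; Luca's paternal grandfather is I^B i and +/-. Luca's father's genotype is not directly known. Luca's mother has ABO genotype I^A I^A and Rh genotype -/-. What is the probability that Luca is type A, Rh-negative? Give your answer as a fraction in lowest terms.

3/16

Luca's father's ABO genotype from I^B I^B × I^B i: 1/2 I^B I^B, 1/2 I^B i.
Crossing each possibility with the mother I^A I^A and summing P(type A): 1/2·0 + 1/2·1/2 = 1/4.
Similarly for Rh via the father's Rh distribution: P(Rh-) = 3/4.
Independent loci: 1/4 × 3/4 = 3/16.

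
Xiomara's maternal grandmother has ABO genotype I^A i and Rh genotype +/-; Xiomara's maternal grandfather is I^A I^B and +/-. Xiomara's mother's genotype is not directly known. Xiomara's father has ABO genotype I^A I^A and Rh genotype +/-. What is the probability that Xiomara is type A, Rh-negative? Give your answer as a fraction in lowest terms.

3/16

Xiomara's mother's ABO genotype from I^A i × I^A I^B: 1/4 I^A I^A, 1/4 I^A I^B, 1/4 I^A i, 1/4 I^B i.
Crossing each possibility with the father I^A I^A and summing P(type A): 1/4·1 + 1/4·1/2 + 1/4·1 + 1/4·1/2 = 3/4.
Similarly for Rh via the mother's Rh distribution: P(Rh-) = 1/4.
Independent loci: 3/4 × 1/4 = 3/16.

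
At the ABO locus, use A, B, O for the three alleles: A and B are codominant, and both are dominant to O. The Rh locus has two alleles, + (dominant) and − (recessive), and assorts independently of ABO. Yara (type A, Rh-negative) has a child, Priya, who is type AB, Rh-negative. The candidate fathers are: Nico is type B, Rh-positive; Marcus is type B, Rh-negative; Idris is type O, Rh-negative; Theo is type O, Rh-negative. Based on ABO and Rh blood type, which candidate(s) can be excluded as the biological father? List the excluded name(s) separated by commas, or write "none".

A candidate is excluded only if no genotype consistent with his phenotype could produce a type AB, Rh-negative child with a type A, Rh-negative mother.
Idris (type O, Rh-): no genotype consistent with that phenotype can produce a type-AB Rh- child with a type-A mother.
Theo (type O, Rh-): no genotype consistent with that phenotype can produce a type-AB Rh- child with a type-A mother.

Idris, Theo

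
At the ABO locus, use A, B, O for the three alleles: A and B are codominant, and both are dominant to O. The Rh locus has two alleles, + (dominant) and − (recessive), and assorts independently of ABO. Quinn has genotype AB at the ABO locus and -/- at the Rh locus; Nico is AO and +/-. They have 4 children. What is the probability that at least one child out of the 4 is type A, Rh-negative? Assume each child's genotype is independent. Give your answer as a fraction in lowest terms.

ABO cross AB × AO → 1/2 A, 1/4 B, 1/4 AB.
Rh cross -/- × +/- → 1/2 Rh+, 1/2 Rh-; so P(type A, Rh-negative) = 1/2 × 1/2 = 1/4 per child.
P(none) = (3/4)^4 = 81/256; P(at least one) = 1 − 81/256 = 175/256.

175/256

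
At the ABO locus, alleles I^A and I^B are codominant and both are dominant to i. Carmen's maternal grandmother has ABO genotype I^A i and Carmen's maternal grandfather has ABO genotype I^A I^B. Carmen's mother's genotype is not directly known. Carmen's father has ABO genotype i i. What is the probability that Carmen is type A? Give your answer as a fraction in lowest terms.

1/2

Carmen's mother's ABO genotype from I^A i × I^A I^B: 1/4 I^A I^A, 1/4 I^A I^B, 1/4 I^A i, 1/4 I^B i.
Crossing each possibility with the father i i and summing P(type A): 1/4·1 + 1/4·1/2 + 1/4·1/2 + 1/4·0 = 1/2.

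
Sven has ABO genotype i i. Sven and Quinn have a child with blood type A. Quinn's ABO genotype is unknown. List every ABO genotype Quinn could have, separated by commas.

For each candidate genotype of Quinn, check whether crossing it with i i can produce every observed child phenotype.
  I^A I^A → possible child types {A} ✓
  I^A I^B → possible child types {A, B} ✓
  I^A i → possible child types {O, A} ✓
  I^B I^B → possible child types {B} ✗
  I^B i → possible child types {O, B} ✗
  i i → possible child types {O} ✗

I^A I^A, I^A I^B, I^A i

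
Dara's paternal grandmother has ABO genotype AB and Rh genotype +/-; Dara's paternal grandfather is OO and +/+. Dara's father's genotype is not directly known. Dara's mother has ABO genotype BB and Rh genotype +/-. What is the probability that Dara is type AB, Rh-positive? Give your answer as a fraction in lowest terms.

7/32

Dara's father's ABO genotype from AB × OO: 1/2 AO, 1/2 BO.
Crossing each possibility with the mother BB and summing P(type AB): 1/2·1/2 + 1/2·0 = 1/4.
Similarly for Rh via the father's Rh distribution: P(Rh+) = 7/8.
Independent loci: 1/4 × 7/8 = 7/32.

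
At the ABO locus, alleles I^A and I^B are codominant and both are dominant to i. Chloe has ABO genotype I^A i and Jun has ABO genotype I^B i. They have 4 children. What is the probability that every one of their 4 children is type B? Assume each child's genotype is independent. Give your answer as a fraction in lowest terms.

1/256

ABO cross I^A i × I^B i → 1/4 O, 1/4 A, 1/4 B, 1/4 AB.
So P(type B) = 1/4 per child.
All 4 independent: (1/4)^4 = 1/256.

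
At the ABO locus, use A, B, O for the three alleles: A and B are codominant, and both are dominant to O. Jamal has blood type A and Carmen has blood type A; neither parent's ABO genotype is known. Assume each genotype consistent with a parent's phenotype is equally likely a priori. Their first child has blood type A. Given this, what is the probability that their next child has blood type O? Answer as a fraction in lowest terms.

1/20

Possible genotypes: Jamal ∈ {AA, AO}; Carmen ∈ {AA, AO}.
Weight each parental genotype pair by prior × P(type-A child):
  AA × AA: posterior weight 4/15; P(next child type O) = 0.
  AA × AO: posterior weight 4/15; P(next child type O) = 0.
  AO × AA: posterior weight 4/15; P(next child type O) = 0.
  AO × AO: posterior weight 1/5; P(next child type O) = 1/4.
Weighted sum = 1/20.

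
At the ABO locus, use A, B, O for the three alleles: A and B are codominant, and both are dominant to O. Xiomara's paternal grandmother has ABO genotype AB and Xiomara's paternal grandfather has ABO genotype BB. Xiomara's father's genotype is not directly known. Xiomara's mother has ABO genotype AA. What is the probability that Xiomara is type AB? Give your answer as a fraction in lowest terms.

Xiomara's father's ABO genotype from AB × BB: 1/2 AB, 1/2 BB.
Crossing each possibility with the mother AA and summing P(type AB): 1/2·1/2 + 1/2·1 = 3/4.

3/4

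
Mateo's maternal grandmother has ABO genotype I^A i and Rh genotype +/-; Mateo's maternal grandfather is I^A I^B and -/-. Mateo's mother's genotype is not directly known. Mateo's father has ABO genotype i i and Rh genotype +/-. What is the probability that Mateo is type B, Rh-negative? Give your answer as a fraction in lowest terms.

3/32

Mateo's mother's ABO genotype from I^A i × I^A I^B: 1/4 I^A I^A, 1/4 I^A I^B, 1/4 I^A i, 1/4 I^B i.
Crossing each possibility with the father i i and summing P(type B): 1/4·0 + 1/4·1/2 + 1/4·0 + 1/4·1/2 = 1/4.
Similarly for Rh via the mother's Rh distribution: P(Rh-) = 3/8.
Independent loci: 1/4 × 3/8 = 3/32.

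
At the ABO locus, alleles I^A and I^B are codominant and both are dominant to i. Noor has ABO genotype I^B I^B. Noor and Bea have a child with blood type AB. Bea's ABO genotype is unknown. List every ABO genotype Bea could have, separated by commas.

For each candidate genotype of Bea, check whether crossing it with I^B I^B can produce every observed child phenotype.
  I^A I^A → possible child types {AB} ✓
  I^A I^B → possible child types {B, AB} ✓
  I^A i → possible child types {B, AB} ✓
  I^B I^B → possible child types {B} ✗
  I^B i → possible child types {B} ✗
  i i → possible child types {B} ✗

I^A I^A, I^A I^B, I^A i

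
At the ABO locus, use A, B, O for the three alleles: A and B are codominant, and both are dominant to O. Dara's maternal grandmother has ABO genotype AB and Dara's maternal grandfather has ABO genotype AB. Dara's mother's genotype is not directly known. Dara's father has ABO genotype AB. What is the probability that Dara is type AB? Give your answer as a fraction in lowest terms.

Dara's mother's ABO genotype from AB × AB: 1/4 AA, 1/2 AB, 1/4 BB.
Crossing each possibility with the father AB and summing P(type AB): 1/4·1/2 + 1/2·1/2 + 1/4·1/2 = 1/2.

1/2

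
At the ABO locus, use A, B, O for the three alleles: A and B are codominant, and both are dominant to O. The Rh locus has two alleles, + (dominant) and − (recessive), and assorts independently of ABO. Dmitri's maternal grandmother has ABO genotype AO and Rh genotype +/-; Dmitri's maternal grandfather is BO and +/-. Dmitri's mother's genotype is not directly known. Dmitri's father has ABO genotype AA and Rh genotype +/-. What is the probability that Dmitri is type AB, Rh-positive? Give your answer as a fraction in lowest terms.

Dmitri's mother's ABO genotype from AO × BO: 1/4 AB, 1/4 AO, 1/4 BO, 1/4 OO.
Crossing each possibility with the father AA and summing P(type AB): 1/4·1/2 + 1/4·0 + 1/4·1/2 + 1/4·0 = 1/4.
Similarly for Rh via the mother's Rh distribution: P(Rh+) = 3/4.
Independent loci: 1/4 × 3/4 = 3/16.

3/16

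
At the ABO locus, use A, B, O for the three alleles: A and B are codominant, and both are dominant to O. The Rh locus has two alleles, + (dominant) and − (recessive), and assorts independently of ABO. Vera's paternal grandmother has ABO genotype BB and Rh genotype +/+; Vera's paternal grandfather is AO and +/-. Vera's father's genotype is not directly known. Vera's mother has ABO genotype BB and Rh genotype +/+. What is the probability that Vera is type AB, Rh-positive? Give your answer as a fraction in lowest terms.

1/4

Vera's father's ABO genotype from BB × AO: 1/2 AB, 1/2 BO.
Crossing each possibility with the mother BB and summing P(type AB): 1/2·1/2 + 1/2·0 = 1/4.
Similarly for Rh via the father's Rh distribution: P(Rh+) = 1.
Independent loci: 1/4 × 1 = 1/4.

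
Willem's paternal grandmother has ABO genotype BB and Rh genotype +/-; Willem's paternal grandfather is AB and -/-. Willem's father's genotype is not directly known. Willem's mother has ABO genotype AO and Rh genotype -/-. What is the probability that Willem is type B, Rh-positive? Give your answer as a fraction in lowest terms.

3/32

Willem's father's ABO genotype from BB × AB: 1/2 AB, 1/2 BB.
Crossing each possibility with the mother AO and summing P(type B): 1/2·1/4 + 1/2·1/2 = 3/8.
Similarly for Rh via the father's Rh distribution: P(Rh+) = 1/4.
Independent loci: 3/8 × 1/4 = 3/32.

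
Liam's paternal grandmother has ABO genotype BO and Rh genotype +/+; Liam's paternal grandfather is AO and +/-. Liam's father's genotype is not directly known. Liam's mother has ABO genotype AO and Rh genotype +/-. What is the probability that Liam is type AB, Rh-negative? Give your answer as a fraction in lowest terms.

Liam's father's ABO genotype from BO × AO: 1/4 AB, 1/4 AO, 1/4 BO, 1/4 OO.
Crossing each possibility with the mother AO and summing P(type AB): 1/4·1/4 + 1/4·0 + 1/4·1/4 + 1/4·0 = 1/8.
Similarly for Rh via the father's Rh distribution: P(Rh-) = 1/8.
Independent loci: 1/8 × 1/8 = 1/64.

1/64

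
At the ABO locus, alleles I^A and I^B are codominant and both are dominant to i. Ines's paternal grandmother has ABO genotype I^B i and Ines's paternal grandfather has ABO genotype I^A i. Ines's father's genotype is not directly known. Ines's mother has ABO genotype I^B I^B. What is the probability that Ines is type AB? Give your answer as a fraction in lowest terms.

1/4

Ines's father's ABO genotype from I^B i × I^A i: 1/4 I^A I^B, 1/4 I^A i, 1/4 I^B i, 1/4 i i.
Crossing each possibility with the mother I^B I^B and summing P(type AB): 1/4·1/2 + 1/4·1/2 + 1/4·0 + 1/4·0 = 1/4.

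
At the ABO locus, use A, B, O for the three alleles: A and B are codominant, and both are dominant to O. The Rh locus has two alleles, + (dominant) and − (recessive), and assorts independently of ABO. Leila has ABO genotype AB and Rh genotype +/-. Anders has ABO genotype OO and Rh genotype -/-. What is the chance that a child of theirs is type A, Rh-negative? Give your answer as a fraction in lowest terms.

1/4

ABO cross AB × OO → offspring phenotypes: 1/2 A, 1/2 B.
Rh cross +/- × -/- → 1/2 Rh+, 1/2 Rh-.
Independent loci: P(type A, Rh-negative) = 1/2 × 1/2 = 1/4.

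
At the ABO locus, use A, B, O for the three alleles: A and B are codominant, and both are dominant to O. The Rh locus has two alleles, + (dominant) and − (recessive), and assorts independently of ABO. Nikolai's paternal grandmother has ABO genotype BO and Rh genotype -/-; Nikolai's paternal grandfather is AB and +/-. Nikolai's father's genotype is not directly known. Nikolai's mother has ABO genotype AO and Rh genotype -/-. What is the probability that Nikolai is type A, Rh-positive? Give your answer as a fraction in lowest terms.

3/32

Nikolai's father's ABO genotype from BO × AB: 1/4 AB, 1/4 AO, 1/4 BB, 1/4 BO.
Crossing each possibility with the mother AO and summing P(type A): 1/4·1/2 + 1/4·3/4 + 1/4·0 + 1/4·1/4 = 3/8.
Similarly for Rh via the father's Rh distribution: P(Rh+) = 1/4.
Independent loci: 3/8 × 1/4 = 3/32.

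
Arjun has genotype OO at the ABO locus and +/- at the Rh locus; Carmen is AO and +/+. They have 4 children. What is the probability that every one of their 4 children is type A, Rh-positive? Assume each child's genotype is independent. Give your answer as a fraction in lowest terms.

1/16

ABO cross OO × AO → 1/2 O, 1/2 A.
Rh cross +/- × +/+ → 1 Rh+; so P(type A, Rh-positive) = 1/2 × 1 = 1/2 per child.
All 4 independent: (1/2)^4 = 1/16.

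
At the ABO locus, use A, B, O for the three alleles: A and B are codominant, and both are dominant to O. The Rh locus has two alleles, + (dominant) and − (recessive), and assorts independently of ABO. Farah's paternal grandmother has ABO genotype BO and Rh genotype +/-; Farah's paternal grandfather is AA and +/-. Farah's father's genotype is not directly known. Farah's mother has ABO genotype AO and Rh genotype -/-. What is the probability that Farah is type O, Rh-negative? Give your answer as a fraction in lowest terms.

1/16

Farah's father's ABO genotype from BO × AA: 1/2 AB, 1/2 AO.
Crossing each possibility with the mother AO and summing P(type O): 1/2·0 + 1/2·1/4 = 1/8.
Similarly for Rh via the father's Rh distribution: P(Rh-) = 1/2.
Independent loci: 1/8 × 1/2 = 1/16.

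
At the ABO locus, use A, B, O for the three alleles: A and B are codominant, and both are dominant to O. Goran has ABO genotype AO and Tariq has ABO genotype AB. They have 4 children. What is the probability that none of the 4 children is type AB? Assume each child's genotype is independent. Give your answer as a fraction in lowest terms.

81/256

ABO cross AO × AB → 1/2 A, 1/4 B, 1/4 AB.
So P(type AB) = 1/4 per child.
P(not type AB) = 3/4 for one child; (3/4)^4 = 81/256.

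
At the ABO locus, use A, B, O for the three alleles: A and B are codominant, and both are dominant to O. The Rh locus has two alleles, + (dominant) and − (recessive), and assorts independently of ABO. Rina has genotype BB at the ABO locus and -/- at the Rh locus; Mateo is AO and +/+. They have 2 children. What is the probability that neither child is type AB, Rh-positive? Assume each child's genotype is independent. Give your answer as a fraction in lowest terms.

1/4

ABO cross BB × AO → 1/2 B, 1/2 AB.
Rh cross -/- × +/+ → 1 Rh+; so P(type AB, Rh-positive) = 1/2 × 1 = 1/2 per child.
P(not type AB, Rh-positive) = 1/2 for one child; (1/2)^2 = 1/4.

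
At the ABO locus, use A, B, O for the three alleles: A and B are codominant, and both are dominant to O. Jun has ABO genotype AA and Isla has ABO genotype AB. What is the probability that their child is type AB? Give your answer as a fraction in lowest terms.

1/2

ABO cross AA × AB → offspring phenotypes: 1/2 A, 1/2 AB.
So P(type AB) = 1/2.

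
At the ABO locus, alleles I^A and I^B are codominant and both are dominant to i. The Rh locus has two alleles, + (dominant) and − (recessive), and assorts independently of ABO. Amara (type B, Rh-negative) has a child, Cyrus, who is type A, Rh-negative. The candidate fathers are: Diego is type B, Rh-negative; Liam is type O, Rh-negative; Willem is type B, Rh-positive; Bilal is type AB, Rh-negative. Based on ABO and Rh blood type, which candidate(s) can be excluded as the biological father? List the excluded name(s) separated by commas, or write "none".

Diego, Liam, Willem

A candidate is excluded only if no genotype consistent with his phenotype could produce a type A, Rh-negative child with a type B, Rh-negative mother.
Diego (type B, Rh-): no genotype consistent with that phenotype can produce a type-A Rh- child with a type-B mother.
Liam (type O, Rh-): no genotype consistent with that phenotype can produce a type-A Rh- child with a type-B mother.
Willem (type B, Rh+): no genotype consistent with that phenotype can produce a type-A Rh- child with a type-B mother.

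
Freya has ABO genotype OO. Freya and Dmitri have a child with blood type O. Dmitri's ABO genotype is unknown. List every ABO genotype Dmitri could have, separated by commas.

AO, BO, OO

For each candidate genotype of Dmitri, check whether crossing it with OO can produce every observed child phenotype.
  AA → possible child types {A} ✗
  AB → possible child types {A, B} ✗
  AO → possible child types {O, A} ✓
  BB → possible child types {B} ✗
  BO → possible child types {O, B} ✓
  OO → possible child types {O} ✓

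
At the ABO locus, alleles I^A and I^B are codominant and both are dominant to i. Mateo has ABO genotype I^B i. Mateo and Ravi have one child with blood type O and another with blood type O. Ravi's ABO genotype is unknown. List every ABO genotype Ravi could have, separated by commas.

For each candidate genotype of Ravi, check whether crossing it with I^B i can produce every observed child phenotype.
  I^A I^A → possible child types {A, AB} ✗
  I^A I^B → possible child types {A, B, AB} ✗
  I^A i → possible child types {O, A, B, AB} ✓
  I^B I^B → possible child types {B} ✗
  I^B i → possible child types {O, B} ✓
  i i → possible child types {O, B} ✓

I^A i, I^B i, i i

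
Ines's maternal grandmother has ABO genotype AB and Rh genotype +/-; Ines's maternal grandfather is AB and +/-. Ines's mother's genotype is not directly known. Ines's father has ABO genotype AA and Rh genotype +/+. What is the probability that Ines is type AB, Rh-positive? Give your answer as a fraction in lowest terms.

1/2

Ines's mother's ABO genotype from AB × AB: 1/4 AA, 1/2 AB, 1/4 BB.
Crossing each possibility with the father AA and summing P(type AB): 1/4·0 + 1/2·1/2 + 1/4·1 = 1/2.
Similarly for Rh via the mother's Rh distribution: P(Rh+) = 1.
Independent loci: 1/2 × 1 = 1/2.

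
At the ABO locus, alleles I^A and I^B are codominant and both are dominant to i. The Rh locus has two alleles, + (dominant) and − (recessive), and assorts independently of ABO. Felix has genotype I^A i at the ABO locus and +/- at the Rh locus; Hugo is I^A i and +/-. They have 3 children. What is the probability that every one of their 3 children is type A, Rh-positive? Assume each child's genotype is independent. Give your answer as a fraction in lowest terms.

729/4096

ABO cross I^A i × I^A i → 1/4 O, 3/4 A.
Rh cross +/- × +/- → 3/4 Rh+, 1/4 Rh-; so P(type A, Rh-positive) = 3/4 × 3/4 = 9/16 per child.
All 3 independent: (9/16)^3 = 729/4096.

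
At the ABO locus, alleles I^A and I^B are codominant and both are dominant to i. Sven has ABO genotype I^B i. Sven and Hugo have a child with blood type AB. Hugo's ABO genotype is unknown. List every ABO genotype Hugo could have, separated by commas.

For each candidate genotype of Hugo, check whether crossing it with I^B i can produce every observed child phenotype.
  I^A I^A → possible child types {A, AB} ✓
  I^A I^B → possible child types {A, B, AB} ✓
  I^A i → possible child types {O, A, B, AB} ✓
  I^B I^B → possible child types {B} ✗
  I^B i → possible child types {O, B} ✗
  i i → possible child types {O, B} ✗

I^A I^A, I^A I^B, I^A i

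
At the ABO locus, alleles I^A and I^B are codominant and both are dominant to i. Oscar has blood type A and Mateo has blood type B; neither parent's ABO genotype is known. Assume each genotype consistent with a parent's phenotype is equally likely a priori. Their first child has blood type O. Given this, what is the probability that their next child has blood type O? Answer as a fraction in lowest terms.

Possible genotypes: Oscar ∈ {I^A I^A, I^A i}; Mateo ∈ {I^B I^B, I^B i}.
Weight each parental genotype pair by prior × P(type-O child):
  I^A i × I^B i: posterior weight 1; P(next child type O) = 1/4.
Weighted sum = 1/4.

1/4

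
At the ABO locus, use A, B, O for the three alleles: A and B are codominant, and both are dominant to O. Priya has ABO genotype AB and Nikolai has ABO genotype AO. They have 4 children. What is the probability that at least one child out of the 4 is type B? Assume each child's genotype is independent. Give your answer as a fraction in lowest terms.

175/256

ABO cross AB × AO → 1/2 A, 1/4 B, 1/4 AB.
So P(type B) = 1/4 per child.
P(none) = (3/4)^4 = 81/256; P(at least one) = 1 − 81/256 = 175/256.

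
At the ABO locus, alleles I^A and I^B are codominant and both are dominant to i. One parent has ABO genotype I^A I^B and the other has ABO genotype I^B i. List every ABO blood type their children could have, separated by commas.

Gametes from I^A I^B × I^B i give offspring ABO genotypes I^A I^B, I^A i, I^B I^B, I^B i, i.e. phenotypes A, B, AB.

A, B, AB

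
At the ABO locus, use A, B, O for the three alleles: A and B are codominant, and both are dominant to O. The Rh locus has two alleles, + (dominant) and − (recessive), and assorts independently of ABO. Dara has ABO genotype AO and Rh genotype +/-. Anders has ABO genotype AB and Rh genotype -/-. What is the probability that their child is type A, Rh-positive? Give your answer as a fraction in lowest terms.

ABO cross AO × AB → offspring phenotypes: 1/2 A, 1/4 B, 1/4 AB.
Rh cross +/- × -/- → 1/2 Rh+, 1/2 Rh-.
Independent loci: P(type A, Rh-positive) = 1/2 × 1/2 = 1/4.

1/4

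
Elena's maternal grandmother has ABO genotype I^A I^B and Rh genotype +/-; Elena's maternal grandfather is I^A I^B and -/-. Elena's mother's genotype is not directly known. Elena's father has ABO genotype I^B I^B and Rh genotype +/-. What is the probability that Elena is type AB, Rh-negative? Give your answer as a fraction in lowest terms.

Elena's mother's ABO genotype from I^A I^B × I^A I^B: 1/4 I^A I^A, 1/2 I^A I^B, 1/4 I^B I^B.
Crossing each possibility with the father I^B I^B and summing P(type AB): 1/4·1 + 1/2·1/2 + 1/4·0 = 1/2.
Similarly for Rh via the mother's Rh distribution: P(Rh-) = 3/8.
Independent loci: 1/2 × 3/8 = 3/16.

3/16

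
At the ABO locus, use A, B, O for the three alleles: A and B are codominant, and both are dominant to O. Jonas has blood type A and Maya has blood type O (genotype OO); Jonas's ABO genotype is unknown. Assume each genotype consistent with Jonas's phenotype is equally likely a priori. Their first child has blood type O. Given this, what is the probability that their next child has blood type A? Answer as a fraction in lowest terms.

Possible genotypes: Jonas ∈ {AA, AO}; Maya ∈ {OO}.
Weight each parental genotype pair by prior × P(type-O child):
  AO × OO: posterior weight 1; P(next child type A) = 1/2.
Weighted sum = 1/2.

1/2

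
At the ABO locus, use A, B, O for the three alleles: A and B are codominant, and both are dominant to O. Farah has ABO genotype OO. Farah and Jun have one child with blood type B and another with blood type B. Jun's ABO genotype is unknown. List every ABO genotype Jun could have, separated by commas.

AB, BB, BO

For each candidate genotype of Jun, check whether crossing it with OO can produce every observed child phenotype.
  AA → possible child types {A} ✗
  AB → possible child types {A, B} ✓
  AO → possible child types {O, A} ✗
  BB → possible child types {B} ✓
  BO → possible child types {O, B} ✓
  OO → possible child types {O} ✗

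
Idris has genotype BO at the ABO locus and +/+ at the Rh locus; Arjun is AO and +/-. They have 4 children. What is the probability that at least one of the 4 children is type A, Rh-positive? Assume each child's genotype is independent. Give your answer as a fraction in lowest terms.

175/256

ABO cross BO × AO → 1/4 O, 1/4 A, 1/4 B, 1/4 AB.
Rh cross +/+ × +/- → 1 Rh+; so P(type A, Rh-positive) = 1/4 × 1 = 1/4 per child.
P(none) = (3/4)^4 = 81/256; P(at least one) = 1 − 81/256 = 175/256.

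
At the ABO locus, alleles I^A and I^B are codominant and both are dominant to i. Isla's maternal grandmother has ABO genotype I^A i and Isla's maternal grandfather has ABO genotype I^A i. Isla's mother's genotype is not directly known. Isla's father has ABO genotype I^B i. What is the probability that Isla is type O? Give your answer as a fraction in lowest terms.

Isla's mother's ABO genotype from I^A i × I^A i: 1/4 I^A I^A, 1/2 I^A i, 1/4 i i.
Crossing each possibility with the father I^B i and summing P(type O): 1/4·0 + 1/2·1/4 + 1/4·1/2 = 1/4.

1/4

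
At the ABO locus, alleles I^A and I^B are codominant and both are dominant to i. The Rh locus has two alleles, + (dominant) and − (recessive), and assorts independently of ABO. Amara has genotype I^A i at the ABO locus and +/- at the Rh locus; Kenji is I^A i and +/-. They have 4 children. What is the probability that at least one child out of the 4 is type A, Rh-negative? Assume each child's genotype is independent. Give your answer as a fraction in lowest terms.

ABO cross I^A i × I^A i → 1/4 O, 3/4 A.
Rh cross +/- × +/- → 3/4 Rh+, 1/4 Rh-; so P(type A, Rh-negative) = 3/4 × 1/4 = 3/16 per child.
P(none) = (13/16)^4 = 28561/65536; P(at least one) = 1 − 28561/65536 = 36975/65536.

36975/65536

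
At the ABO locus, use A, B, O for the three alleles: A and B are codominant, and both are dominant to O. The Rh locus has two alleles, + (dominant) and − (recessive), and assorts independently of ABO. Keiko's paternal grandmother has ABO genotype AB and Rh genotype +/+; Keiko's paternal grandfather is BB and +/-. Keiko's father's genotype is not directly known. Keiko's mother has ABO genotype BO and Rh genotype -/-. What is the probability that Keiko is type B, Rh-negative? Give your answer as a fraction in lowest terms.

3/16

Keiko's father's ABO genotype from AB × BB: 1/2 AB, 1/2 BB.
Crossing each possibility with the mother BO and summing P(type B): 1/2·1/2 + 1/2·1 = 3/4.
Similarly for Rh via the father's Rh distribution: P(Rh-) = 1/4.
Independent loci: 3/4 × 1/4 = 3/16.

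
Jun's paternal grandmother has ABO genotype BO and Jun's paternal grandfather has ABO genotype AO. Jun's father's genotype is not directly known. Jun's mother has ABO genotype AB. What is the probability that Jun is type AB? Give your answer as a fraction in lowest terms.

Jun's father's ABO genotype from BO × AO: 1/4 AB, 1/4 AO, 1/4 BO, 1/4 OO.
Crossing each possibility with the mother AB and summing P(type AB): 1/4·1/2 + 1/4·1/4 + 1/4·1/4 + 1/4·0 = 1/4.

1/4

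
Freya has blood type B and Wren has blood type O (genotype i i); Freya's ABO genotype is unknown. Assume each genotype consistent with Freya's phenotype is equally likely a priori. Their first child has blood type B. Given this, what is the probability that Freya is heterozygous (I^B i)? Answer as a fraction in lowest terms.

1/3

Possible genotypes: Freya ∈ {I^B I^B, I^B i}; Wren ∈ {i i}.
Weight each parental genotype pair by prior × P(type-B child):
  I^B I^B × i i: posterior weight 2/3.
  I^B i × i i: posterior weight 1/3.
Sum the posterior weight over pairs where Freya is I^B i: 1/3.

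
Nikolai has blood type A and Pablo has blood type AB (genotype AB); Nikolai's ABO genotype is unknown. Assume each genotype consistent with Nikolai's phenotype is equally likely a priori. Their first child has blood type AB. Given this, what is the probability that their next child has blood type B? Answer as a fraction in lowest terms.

1/12

Possible genotypes: Nikolai ∈ {AA, AO}; Pablo ∈ {AB}.
Weight each parental genotype pair by prior × P(type-AB child):
  AA × AB: posterior weight 2/3; P(next child type B) = 0.
  AO × AB: posterior weight 1/3; P(next child type B) = 1/4.
Weighted sum = 1/12.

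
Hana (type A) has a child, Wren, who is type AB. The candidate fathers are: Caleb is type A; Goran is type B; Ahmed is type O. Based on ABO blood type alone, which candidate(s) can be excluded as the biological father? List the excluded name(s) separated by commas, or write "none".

A candidate is excluded only if no genotype consistent with his phenotype could produce a type AB child with a type A mother.
Caleb (type A): no genotype consistent with that phenotype can produce a type-AB child with a type-A mother.
Ahmed (type O): no genotype consistent with that phenotype can produce a type-AB child with a type-A mother.

Caleb, Ahmed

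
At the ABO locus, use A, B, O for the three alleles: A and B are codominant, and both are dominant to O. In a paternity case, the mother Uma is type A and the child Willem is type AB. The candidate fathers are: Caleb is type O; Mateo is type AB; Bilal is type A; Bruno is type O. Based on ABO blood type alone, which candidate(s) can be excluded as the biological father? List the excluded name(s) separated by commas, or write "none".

A candidate is excluded only if no genotype consistent with his phenotype could produce a type AB child with a type A mother.
Caleb (type O): no genotype consistent with that phenotype can produce a type-AB child with a type-A mother.
Bilal (type A): no genotype consistent with that phenotype can produce a type-AB child with a type-A mother.
Bruno (type O): no genotype consistent with that phenotype can produce a type-AB child with a type-A mother.

Caleb, Bilal, Bruno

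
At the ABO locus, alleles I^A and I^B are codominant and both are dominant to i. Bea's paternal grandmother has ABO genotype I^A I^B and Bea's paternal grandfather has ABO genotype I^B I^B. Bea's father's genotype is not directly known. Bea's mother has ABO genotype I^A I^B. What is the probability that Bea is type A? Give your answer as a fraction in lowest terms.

1/8

Bea's father's ABO genotype from I^A I^B × I^B I^B: 1/2 I^A I^B, 1/2 I^B I^B.
Crossing each possibility with the mother I^A I^B and summing P(type A): 1/2·1/4 + 1/2·0 = 1/8.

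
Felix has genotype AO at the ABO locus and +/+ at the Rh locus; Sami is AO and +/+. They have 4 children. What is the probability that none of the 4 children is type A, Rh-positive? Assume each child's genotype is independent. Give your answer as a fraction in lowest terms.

1/256

ABO cross AO × AO → 1/4 O, 3/4 A.
Rh cross +/+ × +/+ → 1 Rh+; so P(type A, Rh-positive) = 3/4 × 1 = 3/4 per child.
P(not type A, Rh-positive) = 1/4 for one child; (1/4)^4 = 1/256.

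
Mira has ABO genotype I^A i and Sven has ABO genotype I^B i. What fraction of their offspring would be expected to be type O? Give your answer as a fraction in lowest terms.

1/4

ABO cross I^A i × I^B i → offspring phenotypes: 1/4 O, 1/4 A, 1/4 B, 1/4 AB.
So P(type O) = 1/4.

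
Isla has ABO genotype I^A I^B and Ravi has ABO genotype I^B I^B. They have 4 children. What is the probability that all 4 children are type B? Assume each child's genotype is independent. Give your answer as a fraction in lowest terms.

ABO cross I^A I^B × I^B I^B → 1/2 B, 1/2 AB.
So P(type B) = 1/2 per child.
All 4 independent: (1/2)^4 = 1/16.

1/16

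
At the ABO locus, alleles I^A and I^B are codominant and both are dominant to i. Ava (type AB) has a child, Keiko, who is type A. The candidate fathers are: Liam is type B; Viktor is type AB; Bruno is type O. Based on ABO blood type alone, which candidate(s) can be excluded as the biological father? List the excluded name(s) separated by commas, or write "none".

A candidate is excluded only if no genotype consistent with his phenotype could produce a type A child with a type AB mother.
Every candidate has at least one consistent genotype combination, so none can be excluded.

none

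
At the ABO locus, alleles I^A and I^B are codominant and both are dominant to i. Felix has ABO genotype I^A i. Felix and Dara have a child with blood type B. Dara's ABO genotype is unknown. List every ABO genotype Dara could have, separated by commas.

For each candidate genotype of Dara, check whether crossing it with I^A i can produce every observed child phenotype.
  I^A I^A → possible child types {A} ✗
  I^A I^B → possible child types {A, B, AB} ✓
  I^A i → possible child types {O, A} ✗
  I^B I^B → possible child types {B, AB} ✓
  I^B i → possible child types {O, A, B, AB} ✓
  i i → possible child types {O, A} ✗

I^A I^B, I^B I^B, I^B i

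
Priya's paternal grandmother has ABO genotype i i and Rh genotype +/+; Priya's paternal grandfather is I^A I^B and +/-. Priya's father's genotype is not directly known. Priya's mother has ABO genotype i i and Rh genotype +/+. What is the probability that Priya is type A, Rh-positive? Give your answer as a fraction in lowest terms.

1/4

Priya's father's ABO genotype from i i × I^A I^B: 1/2 I^A i, 1/2 I^B i.
Crossing each possibility with the mother i i and summing P(type A): 1/2·1/2 + 1/2·0 = 1/4.
Similarly for Rh via the father's Rh distribution: P(Rh+) = 1.
Independent loci: 1/4 × 1 = 1/4.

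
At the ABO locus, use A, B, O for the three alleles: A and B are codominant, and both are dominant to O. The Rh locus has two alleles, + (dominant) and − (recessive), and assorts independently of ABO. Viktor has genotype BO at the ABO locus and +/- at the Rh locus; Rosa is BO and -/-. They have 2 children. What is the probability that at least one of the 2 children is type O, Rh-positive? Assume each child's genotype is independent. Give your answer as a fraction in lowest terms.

ABO cross BO × BO → 1/4 O, 3/4 B.
Rh cross +/- × -/- → 1/2 Rh+, 1/2 Rh-; so P(type O, Rh-positive) = 1/4 × 1/2 = 1/8 per child.
P(none) = (7/8)^2 = 49/64; P(at least one) = 1 − 49/64 = 15/64.

15/64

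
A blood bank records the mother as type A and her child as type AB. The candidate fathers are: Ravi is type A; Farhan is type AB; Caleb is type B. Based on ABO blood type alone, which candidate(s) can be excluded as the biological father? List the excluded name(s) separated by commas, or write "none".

A candidate is excluded only if no genotype consistent with his phenotype could produce a type AB child with a type A mother.
Ravi (type A): no genotype consistent with that phenotype can produce a type-AB child with a type-A mother.

Ravi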